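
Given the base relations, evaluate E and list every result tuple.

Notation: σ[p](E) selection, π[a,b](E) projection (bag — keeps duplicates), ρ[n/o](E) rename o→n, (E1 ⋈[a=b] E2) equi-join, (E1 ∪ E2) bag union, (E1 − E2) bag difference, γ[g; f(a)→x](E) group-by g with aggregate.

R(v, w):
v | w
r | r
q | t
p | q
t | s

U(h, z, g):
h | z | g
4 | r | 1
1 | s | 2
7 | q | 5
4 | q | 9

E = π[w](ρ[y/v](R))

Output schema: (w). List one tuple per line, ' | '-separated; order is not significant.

Per-node cardinality:
  R → 4
  ρ[y/v](R) → 4
  π[w](ρ[y/v](R)) → 4

== RESULT ==
w
q
r
s
t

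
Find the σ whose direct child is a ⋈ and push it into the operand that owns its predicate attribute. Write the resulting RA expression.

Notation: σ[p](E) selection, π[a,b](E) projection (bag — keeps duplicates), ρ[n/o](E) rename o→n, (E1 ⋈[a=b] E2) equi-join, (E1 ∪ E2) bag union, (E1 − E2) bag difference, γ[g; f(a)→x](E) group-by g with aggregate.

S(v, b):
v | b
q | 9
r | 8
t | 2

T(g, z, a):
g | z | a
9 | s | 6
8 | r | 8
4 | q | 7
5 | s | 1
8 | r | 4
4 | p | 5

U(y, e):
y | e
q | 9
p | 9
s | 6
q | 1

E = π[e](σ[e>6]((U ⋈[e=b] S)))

σ filters on e, owned by the left side.
E' = π[e]((σ[e>6](U) ⋈[e=b] S))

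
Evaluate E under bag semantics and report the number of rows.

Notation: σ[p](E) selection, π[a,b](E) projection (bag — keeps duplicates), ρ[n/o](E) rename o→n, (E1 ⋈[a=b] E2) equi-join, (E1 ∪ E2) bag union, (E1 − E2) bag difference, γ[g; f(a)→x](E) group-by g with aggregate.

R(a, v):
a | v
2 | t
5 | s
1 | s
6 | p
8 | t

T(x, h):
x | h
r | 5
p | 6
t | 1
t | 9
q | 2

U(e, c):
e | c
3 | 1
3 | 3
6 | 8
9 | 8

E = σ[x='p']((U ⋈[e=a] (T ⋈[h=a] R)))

Row counts bottom-up:
  U → 4
  T → 5
  R → 5
  (T ⋈[h=a] R) → 4
  (U ⋈[e=a] (T ⋈[h=a] R)) → 1
  σ[x='p']((U ⋈[e=a] (T ⋈[h=a] R))) → 1

|E| = 1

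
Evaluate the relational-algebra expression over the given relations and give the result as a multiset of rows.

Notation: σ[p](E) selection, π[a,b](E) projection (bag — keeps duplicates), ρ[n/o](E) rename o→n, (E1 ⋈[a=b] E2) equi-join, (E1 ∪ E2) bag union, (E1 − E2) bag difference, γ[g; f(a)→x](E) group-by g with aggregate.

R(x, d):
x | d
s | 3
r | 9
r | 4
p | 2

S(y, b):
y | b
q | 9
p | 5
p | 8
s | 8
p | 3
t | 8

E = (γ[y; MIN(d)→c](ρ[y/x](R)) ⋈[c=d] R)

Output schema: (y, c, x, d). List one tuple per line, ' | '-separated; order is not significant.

Subexpression sizes:
  R → 4
  ρ[y/x](R) → 4
  γ[y; MIN(d)→c](ρ[y/x](R)) → 3
  R → 4
  (γ[y; MIN(d)→c](ρ[y/x](R)) ⋈[c=d] R) → 3

== RESULT ==
y | c | x | d
p | 2 | p | 2
r | 4 | r | 4
s | 3 | s | 3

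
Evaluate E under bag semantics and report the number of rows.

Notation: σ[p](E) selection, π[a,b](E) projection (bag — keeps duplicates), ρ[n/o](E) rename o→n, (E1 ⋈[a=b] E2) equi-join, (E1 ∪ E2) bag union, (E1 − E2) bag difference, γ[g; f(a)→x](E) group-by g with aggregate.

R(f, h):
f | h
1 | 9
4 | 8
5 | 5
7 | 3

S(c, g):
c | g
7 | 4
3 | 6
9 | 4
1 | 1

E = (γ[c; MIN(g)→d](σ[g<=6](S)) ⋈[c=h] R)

Per-node cardinality:
  S → 4
  σ[g<=6](S) → 4
  γ[c; MIN(g)→d](σ[g<=6](S)) → 4
  R → 4
  (γ[c; MIN(g)→d](σ[g<=6](S)) ⋈[c=h] R) → 2

|E| = 2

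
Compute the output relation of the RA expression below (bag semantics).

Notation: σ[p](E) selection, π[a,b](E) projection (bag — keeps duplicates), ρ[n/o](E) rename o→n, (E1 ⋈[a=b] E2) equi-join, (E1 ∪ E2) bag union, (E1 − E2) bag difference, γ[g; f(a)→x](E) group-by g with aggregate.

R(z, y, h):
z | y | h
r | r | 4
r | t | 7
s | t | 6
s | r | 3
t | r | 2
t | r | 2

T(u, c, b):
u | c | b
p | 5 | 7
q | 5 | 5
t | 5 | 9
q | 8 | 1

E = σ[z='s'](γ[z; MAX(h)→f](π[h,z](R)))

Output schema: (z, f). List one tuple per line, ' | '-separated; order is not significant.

Row counts bottom-up:
  R → 6
  π[h,z](R) → 6
  γ[z; MAX(h)→f](π[h,z](R)) → 3
  σ[z='s'](γ[z; MAX(h)→f](π[h,z](R))) → 1

== RESULT ==
z | f
s | 6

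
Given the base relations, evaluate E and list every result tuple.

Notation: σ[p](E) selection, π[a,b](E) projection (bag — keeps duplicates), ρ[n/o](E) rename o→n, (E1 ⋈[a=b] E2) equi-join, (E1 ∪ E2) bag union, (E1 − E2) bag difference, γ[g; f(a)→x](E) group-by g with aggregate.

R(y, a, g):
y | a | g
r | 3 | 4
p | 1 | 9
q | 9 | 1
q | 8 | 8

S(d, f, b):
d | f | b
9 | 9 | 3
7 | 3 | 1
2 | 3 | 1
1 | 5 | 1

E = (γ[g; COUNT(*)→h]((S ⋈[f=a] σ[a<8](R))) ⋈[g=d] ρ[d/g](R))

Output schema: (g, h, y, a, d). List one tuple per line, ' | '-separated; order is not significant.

Stepwise |·|:
  S → 4
  R → 4
  σ[a<8](R) → 2
  (S ⋈[f=a] σ[a<8](R)) → 2
  γ[g; COUNT(*)→h]((S ⋈[f=a] σ[a<8](R))) → 1
  R → 4
  ρ[d/g](R) → 4
  (γ[g; COUNT(*)→h]((S ⋈[f=a] σ[a<8](R))) ⋈[g=d] ρ[d/g](R)) → 1

== RESULT ==
g | h | y | a | d
4 | 2 | r | 3 | 4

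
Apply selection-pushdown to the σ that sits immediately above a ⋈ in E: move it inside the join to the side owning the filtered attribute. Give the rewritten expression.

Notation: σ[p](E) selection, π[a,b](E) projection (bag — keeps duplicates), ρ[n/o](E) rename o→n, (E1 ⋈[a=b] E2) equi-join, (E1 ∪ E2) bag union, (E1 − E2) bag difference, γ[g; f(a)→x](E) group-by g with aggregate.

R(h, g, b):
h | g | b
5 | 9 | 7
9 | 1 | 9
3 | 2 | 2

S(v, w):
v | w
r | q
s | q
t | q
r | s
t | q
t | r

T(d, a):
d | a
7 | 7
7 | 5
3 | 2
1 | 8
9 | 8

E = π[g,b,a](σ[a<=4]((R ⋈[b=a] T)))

σ filters on a, owned by the right side.
E' = π[g,b,a]((R ⋈[b=a] σ[a<=4](T)))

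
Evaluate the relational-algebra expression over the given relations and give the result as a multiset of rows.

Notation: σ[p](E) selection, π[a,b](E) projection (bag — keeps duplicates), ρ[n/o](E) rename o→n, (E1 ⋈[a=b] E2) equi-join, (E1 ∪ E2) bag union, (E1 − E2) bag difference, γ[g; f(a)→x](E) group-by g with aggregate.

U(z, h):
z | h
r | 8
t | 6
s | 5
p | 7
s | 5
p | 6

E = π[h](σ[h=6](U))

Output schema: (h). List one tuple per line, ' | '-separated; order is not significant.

Stepwise |·|:
  U → 6
  σ[h=6](U) → 2
  π[h](σ[h=6](U)) → 2

== RESULT ==
h
6
6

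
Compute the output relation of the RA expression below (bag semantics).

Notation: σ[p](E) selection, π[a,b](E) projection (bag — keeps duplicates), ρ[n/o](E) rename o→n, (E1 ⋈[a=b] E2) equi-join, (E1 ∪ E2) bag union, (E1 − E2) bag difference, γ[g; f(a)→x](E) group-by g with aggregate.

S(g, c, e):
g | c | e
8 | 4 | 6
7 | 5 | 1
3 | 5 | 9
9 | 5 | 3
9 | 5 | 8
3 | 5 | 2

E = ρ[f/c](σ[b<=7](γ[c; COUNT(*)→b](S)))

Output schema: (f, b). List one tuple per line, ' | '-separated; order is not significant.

Subexpression sizes:
  S → 6
  γ[c; COUNT(*)→b](S) → 2
  σ[b<=7](γ[c; COUNT(*)→b](S)) → 2
  ρ[f/c](σ[b<=7](γ[c; COUNT(*)→b](S))) → 2

== RESULT ==
f | b
4 | 1
5 | 5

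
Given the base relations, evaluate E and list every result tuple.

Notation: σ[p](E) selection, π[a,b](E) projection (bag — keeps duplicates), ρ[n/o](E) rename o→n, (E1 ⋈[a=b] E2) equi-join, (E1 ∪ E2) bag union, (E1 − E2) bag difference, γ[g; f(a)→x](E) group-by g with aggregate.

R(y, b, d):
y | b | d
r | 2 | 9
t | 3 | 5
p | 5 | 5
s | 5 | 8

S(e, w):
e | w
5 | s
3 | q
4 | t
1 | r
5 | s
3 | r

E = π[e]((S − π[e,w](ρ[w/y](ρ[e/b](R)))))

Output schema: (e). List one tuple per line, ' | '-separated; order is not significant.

Per-node cardinality:
  S → 6
  R → 4
  ρ[e/b](R) → 4
  ρ[w/y](ρ[e/b](R)) → 4
  π[e,w](ρ[w/y](ρ[e/b](R))) → 4
  (S − π[e,w](ρ[w/y](ρ[e/b](R)))) → 5
  π[e]((S − π[e,w](ρ[w/y](ρ[e/b](R))))) → 5

== RESULT ==
e
1
3
3
4
5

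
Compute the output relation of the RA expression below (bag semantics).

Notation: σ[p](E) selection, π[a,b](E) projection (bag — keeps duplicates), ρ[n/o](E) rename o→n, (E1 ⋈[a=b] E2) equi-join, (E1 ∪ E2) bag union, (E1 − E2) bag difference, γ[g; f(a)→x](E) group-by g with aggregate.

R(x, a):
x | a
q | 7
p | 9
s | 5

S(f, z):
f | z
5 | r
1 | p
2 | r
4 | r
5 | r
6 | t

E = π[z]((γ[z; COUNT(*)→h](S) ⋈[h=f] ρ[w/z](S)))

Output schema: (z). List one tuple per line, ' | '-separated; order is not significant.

Per-node cardinality:
  S → 6
  γ[z; COUNT(*)→h](S) → 3
  S → 6
  ρ[w/z](S) → 6
  (γ[z; COUNT(*)→h](S) ⋈[h=f] ρ[w/z](S)) → 3
  π[z]((γ[z; COUNT(*)→h](S) ⋈[h=f] ρ[w/z](S))) → 3

== RESULT ==
z
p
r
t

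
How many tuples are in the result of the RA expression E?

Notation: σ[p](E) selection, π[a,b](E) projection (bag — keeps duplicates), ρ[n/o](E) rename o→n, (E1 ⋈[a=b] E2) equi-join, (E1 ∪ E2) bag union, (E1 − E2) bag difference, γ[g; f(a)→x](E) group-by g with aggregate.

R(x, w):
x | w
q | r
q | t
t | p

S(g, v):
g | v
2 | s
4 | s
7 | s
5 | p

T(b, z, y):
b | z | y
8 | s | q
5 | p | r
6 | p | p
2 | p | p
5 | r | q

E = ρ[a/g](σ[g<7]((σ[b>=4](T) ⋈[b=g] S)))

Per-node cardinality:
  T → 5
  σ[b>=4](T) → 4
  S → 4
  (σ[b>=4](T) ⋈[b=g] S) → 2
  σ[g<7]((σ[b>=4](T) ⋈[b=g] S)) → 2
  ρ[a/g](σ[g<7]((σ[b>=4](T) ⋈[b=g] S))) → 2

|E| = 2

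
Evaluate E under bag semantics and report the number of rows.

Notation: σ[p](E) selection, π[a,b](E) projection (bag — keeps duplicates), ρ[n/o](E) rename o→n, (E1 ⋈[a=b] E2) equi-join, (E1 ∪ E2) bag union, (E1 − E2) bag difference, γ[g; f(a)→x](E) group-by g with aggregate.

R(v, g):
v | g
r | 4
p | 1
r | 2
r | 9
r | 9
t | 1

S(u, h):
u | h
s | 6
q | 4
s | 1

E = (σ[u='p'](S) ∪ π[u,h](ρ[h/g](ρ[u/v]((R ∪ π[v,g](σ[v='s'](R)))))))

Subexpression sizes:
  S → 3
  σ[u='p'](S) → 0
  R → 6
  R → 6
  σ[v='s'](R) → 0
  π[v,g](σ[v='s'](R)) → 0
  (R ∪ π[v,g](σ[v='s'](R))) → 6
  ρ[u/v]((R ∪ π[v,g](σ[v='s'](R)))) → 6
  ρ[h/g](ρ[u/v]((R ∪ π[v,g](σ[v='s'](R))))) → 6
  π[u,h](ρ[h/g](ρ[u/v]((R ∪ π[v,g](σ[v='s'](R)))))) → 6
  (σ[u='p'](S) ∪ π[u,h](ρ[h/g](ρ[u/v]((R ∪ π[v,g](σ[v='s'](R))))))) → 6

|E| = 6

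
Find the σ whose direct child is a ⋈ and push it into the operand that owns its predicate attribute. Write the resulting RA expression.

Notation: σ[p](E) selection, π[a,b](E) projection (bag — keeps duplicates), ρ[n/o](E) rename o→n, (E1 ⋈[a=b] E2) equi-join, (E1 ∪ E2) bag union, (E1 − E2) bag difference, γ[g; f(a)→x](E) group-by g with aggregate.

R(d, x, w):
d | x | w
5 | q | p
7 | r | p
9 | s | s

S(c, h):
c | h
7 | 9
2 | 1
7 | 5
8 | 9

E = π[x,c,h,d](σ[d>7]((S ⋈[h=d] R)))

σ filters on d, owned by the right side.
E' = π[x,c,h,d]((S ⋈[h=d] σ[d>7](R)))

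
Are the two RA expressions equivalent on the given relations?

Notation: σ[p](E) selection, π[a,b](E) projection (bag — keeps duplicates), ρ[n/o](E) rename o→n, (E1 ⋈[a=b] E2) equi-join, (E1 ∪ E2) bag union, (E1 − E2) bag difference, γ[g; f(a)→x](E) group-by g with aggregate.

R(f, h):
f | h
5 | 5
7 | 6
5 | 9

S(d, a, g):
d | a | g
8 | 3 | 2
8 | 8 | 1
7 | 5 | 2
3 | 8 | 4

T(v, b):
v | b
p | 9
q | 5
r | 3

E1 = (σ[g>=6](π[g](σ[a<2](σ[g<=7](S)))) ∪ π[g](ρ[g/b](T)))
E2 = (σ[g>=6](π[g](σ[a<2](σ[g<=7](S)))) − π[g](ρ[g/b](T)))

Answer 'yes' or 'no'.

E1 per-node cardinality:
  S → 4
  σ[g<=7](S) → 4
  σ[a<2](σ[g<=7](S)) → 0
  π[g](σ[a<2](σ[g<=7](S))) → 0
  σ[g>=6](π[g](σ[a<2](σ[g<=7](S)))) → 0
  T → 3
  ρ[g/b](T) → 3
  π[g](ρ[g/b](T)) → 3
  (σ[g>=6](π[g](σ[a<2](σ[g<=7](S)))) ∪ π[g](ρ[g/b](T))) → 3
E2 per-node cardinality:
  S → 4
  σ[g<=7](S) → 4
  σ[a<2](σ[g<=7](S)) → 0
  π[g](σ[a<2](σ[g<=7](S))) → 0
  σ[g>=6](π[g](σ[a<2](σ[g<=7](S)))) → 0
  T → 3
  ρ[g/b](T) → 3
  π[g](ρ[g/b](T)) → 3
  (σ[g>=6](π[g](σ[a<2](σ[g<=7](S)))) − π[g](ρ[g/b](T))) → 0

E1 result:
g
3
5
9
E2 result:
g
(0 rows)
Witness: (3,) appears 1× in E1 but 0× in E2.

no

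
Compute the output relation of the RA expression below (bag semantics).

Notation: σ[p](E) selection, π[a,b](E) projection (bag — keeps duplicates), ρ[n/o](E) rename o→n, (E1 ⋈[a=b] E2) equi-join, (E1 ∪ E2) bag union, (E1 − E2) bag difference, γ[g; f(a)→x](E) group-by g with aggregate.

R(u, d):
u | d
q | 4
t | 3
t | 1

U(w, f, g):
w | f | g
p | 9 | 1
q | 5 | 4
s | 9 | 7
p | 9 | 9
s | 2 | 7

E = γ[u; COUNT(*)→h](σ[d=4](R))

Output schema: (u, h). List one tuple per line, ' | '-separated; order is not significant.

Stepwise |·|:
  R → 3
  σ[d=4](R) → 1
  γ[u; COUNT(*)→h](σ[d=4](R)) → 1

== RESULT ==
u | h
q | 1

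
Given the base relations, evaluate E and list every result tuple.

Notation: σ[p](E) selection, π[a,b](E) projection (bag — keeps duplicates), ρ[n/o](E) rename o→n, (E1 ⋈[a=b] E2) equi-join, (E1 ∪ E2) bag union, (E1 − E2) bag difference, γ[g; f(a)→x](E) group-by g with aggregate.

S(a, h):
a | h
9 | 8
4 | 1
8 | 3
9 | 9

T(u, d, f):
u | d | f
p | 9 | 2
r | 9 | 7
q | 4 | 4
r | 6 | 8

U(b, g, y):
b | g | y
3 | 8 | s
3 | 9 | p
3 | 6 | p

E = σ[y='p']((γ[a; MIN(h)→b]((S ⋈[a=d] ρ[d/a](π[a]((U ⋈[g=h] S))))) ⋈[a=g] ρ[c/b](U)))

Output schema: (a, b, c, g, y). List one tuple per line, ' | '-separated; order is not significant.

Subexpression sizes:
  S → 4
  U → 3
  S → 4
  (U ⋈[g=h] S) → 2
  π[a]((U ⋈[g=h] S)) → 2
  ρ[d/a](π[a]((U ⋈[g=h] S))) → 2
  (S ⋈[a=d] ρ[d/a](π[a]((U ⋈[g=h] S)))) → 4
  γ[a; MIN(h)→b]((S ⋈[a=d] ρ[d/a](π[a]((U ⋈[g=h] S))))) → 1
  U → 3
  ρ[c/b](U) → 3
  (γ[a; MIN(h)→b]((S ⋈[a=d] ρ[d/a](π[a]((U ⋈[g=h] S))))) ⋈[a=g] ρ[c/b](U)) → 1
  σ[y='p']((γ[a; MIN(h)→b]((S ⋈[a=d] ρ[d/a](π[a]((U ⋈[g=h] S))))) ⋈[a=g] ρ[c/b](U))) → 1

== RESULT ==
a | b | c | g | y
9 | 8 | 3 | 9 | p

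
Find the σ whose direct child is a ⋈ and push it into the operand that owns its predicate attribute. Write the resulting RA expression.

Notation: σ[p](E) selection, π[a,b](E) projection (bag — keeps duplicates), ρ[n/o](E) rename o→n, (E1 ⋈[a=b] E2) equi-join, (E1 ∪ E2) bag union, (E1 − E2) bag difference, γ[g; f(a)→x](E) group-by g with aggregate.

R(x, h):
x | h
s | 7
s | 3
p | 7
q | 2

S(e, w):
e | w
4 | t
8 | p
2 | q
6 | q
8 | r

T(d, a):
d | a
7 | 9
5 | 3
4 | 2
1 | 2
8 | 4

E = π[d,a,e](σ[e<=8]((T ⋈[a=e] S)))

σ filters on e, owned by the right side.
E' = π[d,a,e]((T ⋈[a=e] σ[e<=8](S)))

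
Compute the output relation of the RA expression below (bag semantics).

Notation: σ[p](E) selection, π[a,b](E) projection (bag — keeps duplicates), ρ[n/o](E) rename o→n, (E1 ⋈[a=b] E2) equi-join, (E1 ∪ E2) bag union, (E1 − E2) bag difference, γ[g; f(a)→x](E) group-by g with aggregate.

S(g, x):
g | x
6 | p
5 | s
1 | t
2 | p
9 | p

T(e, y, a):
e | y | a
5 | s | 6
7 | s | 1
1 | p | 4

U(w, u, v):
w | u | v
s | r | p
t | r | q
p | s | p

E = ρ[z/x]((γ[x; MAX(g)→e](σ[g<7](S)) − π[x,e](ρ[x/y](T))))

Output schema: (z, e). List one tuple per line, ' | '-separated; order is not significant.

Subexpression sizes:
  S → 5
  σ[g<7](S) → 4
  γ[x; MAX(g)→e](σ[g<7](S)) → 3
  T → 3
  ρ[x/y](T) → 3
  π[x,e](ρ[x/y](T)) → 3
  (γ[x; MAX(g)→e](σ[g<7](S)) − π[x,e](ρ[x/y](T))) → 2
  ρ[z/x]((γ[x; MAX(g)→e](σ[g<7](S)) − π[x,e](ρ[x/y](T)))) → 2

== RESULT ==
z | e
p | 6
t | 1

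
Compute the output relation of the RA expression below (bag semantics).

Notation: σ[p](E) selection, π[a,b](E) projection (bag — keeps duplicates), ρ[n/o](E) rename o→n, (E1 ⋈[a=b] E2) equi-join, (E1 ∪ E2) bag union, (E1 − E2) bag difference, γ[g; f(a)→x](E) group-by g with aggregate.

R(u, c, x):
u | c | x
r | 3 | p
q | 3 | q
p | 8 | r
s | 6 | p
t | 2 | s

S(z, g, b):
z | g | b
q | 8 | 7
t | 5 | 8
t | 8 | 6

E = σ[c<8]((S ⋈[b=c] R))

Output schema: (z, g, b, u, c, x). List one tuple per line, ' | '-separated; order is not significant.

Row counts bottom-up:
  S → 3
  R → 5
  (S ⋈[b=c] R) → 2
  σ[c<8]((S ⋈[b=c] R)) → 1

== RESULT ==
z | g | b | u | c | x
t | 8 | 6 | s | 6 | p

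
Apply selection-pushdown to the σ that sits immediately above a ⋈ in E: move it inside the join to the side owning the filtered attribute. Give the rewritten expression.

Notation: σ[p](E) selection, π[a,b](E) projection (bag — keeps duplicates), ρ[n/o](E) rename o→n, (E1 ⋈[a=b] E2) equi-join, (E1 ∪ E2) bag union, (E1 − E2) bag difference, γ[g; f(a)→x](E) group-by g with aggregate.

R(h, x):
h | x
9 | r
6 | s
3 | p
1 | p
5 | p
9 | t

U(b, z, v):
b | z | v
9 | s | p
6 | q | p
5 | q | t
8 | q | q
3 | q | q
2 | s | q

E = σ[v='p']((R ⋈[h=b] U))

σ filters on v, owned by the right side.
E' = (R ⋈[h=b] σ[v='p'](U))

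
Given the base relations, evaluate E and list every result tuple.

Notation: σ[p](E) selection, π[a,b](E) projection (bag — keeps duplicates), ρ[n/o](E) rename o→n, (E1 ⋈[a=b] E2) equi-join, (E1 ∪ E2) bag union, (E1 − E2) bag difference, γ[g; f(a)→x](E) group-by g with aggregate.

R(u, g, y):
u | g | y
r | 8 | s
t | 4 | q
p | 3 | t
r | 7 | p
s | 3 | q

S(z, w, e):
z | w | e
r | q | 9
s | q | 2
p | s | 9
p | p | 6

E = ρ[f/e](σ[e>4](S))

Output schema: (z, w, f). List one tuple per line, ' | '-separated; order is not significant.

Per-node cardinality:
  S → 4
  σ[e>4](S) → 3
  ρ[f/e](σ[e>4](S)) → 3

== RESULT ==
z | w | f
p | p | 6
p | s | 9
r | q | 9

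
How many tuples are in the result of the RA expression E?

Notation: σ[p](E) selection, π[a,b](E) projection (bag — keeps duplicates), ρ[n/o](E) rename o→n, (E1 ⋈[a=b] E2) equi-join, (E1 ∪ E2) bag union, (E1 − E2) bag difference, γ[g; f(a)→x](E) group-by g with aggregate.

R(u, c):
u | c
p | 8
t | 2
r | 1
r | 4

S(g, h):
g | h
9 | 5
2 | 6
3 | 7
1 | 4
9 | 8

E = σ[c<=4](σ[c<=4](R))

Stepwise |·|:
  R → 4
  σ[c<=4](R) → 3
  σ[c<=4](σ[c<=4](R)) → 3

|E| = 3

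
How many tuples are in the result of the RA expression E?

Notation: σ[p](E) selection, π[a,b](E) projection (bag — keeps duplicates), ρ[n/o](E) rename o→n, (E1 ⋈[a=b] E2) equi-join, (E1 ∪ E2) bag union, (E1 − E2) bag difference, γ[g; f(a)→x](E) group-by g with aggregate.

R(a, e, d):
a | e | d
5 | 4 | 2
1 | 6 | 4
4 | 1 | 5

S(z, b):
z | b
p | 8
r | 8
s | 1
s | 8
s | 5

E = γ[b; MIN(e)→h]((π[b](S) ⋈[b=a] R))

Subexpression sizes:
  S → 5
  π[b](S) → 5
  R → 3
  (π[b](S) ⋈[b=a] R) → 2
  γ[b; MIN(e)→h]((π[b](S) ⋈[b=a] R)) → 2

|E| = 2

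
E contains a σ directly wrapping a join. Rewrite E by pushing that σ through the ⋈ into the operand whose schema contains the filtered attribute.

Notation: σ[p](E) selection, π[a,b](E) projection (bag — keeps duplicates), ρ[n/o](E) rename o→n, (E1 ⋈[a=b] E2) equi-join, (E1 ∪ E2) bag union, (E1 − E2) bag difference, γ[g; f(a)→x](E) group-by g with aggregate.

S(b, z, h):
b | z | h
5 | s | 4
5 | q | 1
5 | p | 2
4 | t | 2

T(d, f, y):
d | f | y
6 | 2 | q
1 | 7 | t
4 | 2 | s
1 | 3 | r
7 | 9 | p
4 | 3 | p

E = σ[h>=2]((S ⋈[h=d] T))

σ filters on h, owned by the left side.
E' = (σ[h>=2](S) ⋈[h=d] T)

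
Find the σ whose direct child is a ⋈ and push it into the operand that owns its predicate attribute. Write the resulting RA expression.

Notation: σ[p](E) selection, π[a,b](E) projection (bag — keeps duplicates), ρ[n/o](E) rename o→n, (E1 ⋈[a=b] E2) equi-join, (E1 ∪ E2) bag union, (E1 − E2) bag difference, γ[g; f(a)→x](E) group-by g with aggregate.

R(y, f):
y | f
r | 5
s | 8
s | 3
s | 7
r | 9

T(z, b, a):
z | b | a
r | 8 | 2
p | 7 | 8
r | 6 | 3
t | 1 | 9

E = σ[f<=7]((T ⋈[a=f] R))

σ filters on f, owned by the right side.
E' = (T ⋈[a=f] σ[f<=7](R))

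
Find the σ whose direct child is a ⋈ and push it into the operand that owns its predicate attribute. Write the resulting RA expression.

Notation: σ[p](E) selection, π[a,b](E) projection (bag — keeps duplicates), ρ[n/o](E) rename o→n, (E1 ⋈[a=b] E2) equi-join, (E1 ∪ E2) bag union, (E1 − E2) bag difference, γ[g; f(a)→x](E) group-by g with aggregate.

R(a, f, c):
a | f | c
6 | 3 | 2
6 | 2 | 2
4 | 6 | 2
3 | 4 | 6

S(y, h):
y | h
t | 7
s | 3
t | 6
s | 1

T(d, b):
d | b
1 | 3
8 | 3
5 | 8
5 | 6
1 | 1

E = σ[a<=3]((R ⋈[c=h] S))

σ filters on a, owned by the left side.
E' = (σ[a<=3](R) ⋈[c=h] S)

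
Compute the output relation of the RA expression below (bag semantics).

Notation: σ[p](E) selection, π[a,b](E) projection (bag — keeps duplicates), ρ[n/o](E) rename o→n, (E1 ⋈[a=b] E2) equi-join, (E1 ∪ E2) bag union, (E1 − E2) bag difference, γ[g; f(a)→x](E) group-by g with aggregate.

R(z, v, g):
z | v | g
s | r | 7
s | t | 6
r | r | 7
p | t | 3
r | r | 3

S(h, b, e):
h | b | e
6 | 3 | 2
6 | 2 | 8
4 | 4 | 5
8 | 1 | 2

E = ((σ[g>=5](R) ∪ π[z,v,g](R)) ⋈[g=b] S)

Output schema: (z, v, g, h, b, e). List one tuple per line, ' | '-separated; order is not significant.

Per-node cardinality:
  R → 5
  σ[g>=5](R) → 3
  R → 5
  π[z,v,g](R) → 5
  (σ[g>=5](R) ∪ π[z,v,g](R)) → 8
  S → 4
  ((σ[g>=5](R) ∪ π[z,v,g](R)) ⋈[g=b] S) → 2

== RESULT ==
z | v | g | h | b | e
p | t | 3 | 6 | 3 | 2
r | r | 3 | 6 | 3 | 2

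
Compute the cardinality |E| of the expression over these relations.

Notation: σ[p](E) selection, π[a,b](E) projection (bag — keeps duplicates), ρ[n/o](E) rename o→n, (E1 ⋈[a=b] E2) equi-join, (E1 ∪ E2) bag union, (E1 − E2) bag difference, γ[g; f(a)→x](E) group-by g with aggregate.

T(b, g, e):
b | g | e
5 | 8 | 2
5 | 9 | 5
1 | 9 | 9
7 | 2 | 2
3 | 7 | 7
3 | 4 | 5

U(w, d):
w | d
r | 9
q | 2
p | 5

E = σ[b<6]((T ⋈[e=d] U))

Stepwise |·|:
  T → 6
  U → 3
  (T ⋈[e=d] U) → 5
  σ[b<6]((T ⋈[e=d] U)) → 4

|E| = 4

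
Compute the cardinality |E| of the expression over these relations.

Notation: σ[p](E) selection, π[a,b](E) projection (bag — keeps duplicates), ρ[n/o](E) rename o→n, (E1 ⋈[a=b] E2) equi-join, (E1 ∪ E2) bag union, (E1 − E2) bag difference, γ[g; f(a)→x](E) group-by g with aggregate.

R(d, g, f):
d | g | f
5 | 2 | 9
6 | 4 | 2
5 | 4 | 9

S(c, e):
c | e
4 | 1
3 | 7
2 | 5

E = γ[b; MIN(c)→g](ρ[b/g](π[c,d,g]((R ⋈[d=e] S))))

Subexpression sizes:
  R → 3
  S → 3
  (R ⋈[d=e] S) → 2
  π[c,d,g]((R ⋈[d=e] S)) → 2
  ρ[b/g](π[c,d,g]((R ⋈[d=e] S))) → 2
  γ[b; MIN(c)→g](ρ[b/g](π[c,d,g]((R ⋈[d=e] S)))) → 2

|E| = 2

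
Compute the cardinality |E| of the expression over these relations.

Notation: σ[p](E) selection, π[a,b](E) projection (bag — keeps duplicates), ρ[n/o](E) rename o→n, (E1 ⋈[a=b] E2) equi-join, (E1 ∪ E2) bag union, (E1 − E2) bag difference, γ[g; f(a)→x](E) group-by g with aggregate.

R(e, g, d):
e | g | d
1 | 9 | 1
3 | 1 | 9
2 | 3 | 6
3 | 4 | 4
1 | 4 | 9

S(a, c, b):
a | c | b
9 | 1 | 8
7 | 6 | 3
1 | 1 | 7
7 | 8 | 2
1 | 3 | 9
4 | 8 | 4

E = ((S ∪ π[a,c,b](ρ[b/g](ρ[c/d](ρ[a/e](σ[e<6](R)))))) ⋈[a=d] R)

Stepwise |·|:
  S → 6
  R → 5
  σ[e<6](R) → 5
  ρ[a/e](σ[e<6](R)) → 5
  ρ[c/d](ρ[a/e](σ[e<6](R))) → 5
  ρ[b/g](ρ[c/d](ρ[a/e](σ[e<6](R)))) → 5
  π[a,c,b](ρ[b/g](ρ[c/d](ρ[a/e](σ[e<6](R))))) → 5
  (S ∪ π[a,c,b](ρ[b/g](ρ[c/d](ρ[a/e](σ[e<6](R)))))) → 11
  R → 5
  ((S ∪ π[a,c,b](ρ[b/g](ρ[c/d](ρ[a/e](σ[e<6](R)))))) ⋈[a=d] R) → 7

|E| = 7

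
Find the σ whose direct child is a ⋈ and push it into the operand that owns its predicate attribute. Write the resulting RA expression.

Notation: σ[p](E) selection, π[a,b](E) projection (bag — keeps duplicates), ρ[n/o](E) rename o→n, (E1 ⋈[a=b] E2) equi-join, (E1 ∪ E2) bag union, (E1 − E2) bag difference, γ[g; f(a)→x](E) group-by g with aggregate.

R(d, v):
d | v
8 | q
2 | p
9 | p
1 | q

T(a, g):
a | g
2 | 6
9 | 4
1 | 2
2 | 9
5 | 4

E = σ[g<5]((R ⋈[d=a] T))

σ filters on g, owned by the right side.
E' = (R ⋈[d=a] σ[g<5](T))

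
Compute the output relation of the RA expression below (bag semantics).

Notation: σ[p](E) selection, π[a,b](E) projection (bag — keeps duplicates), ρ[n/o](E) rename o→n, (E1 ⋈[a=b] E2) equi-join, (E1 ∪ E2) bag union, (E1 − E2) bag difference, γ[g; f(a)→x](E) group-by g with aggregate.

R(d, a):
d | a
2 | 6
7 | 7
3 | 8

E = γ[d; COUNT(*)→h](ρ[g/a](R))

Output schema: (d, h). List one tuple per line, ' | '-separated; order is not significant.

Per-node cardinality:
  R → 3
  ρ[g/a](R) → 3
  γ[d; COUNT(*)→h](ρ[g/a](R)) → 3

== RESULT ==
d | h
2 | 1
3 | 1
7 | 1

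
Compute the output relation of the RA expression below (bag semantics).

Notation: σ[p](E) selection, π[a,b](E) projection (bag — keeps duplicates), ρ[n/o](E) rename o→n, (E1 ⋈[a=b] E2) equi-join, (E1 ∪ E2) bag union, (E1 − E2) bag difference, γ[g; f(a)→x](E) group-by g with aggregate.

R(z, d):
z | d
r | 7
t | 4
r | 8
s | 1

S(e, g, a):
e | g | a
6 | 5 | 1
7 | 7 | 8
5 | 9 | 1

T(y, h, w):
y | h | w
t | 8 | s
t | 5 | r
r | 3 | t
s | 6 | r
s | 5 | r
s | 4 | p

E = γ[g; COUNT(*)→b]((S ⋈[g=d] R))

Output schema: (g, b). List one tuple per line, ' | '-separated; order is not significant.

Subexpression sizes:
  S → 3
  R → 4
  (S ⋈[g=d] R) → 1
  γ[g; COUNT(*)→b]((S ⋈[g=d] R)) → 1

== RESULT ==
g | b
7 | 1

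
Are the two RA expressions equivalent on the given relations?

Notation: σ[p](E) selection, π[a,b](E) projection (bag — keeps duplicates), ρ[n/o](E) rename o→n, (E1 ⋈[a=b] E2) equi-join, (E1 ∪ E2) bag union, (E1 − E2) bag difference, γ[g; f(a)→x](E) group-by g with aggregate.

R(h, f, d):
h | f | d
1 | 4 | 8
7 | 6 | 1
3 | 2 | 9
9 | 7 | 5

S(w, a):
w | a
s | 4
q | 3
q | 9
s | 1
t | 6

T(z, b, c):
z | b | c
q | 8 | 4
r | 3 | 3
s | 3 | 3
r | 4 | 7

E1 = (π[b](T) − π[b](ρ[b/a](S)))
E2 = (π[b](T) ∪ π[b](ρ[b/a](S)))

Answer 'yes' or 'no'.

E1 subexpression sizes:
  T → 4
  π[b](T) → 4
  S → 5
  ρ[b/a](S) → 5
  π[b](ρ[b/a](S)) → 5
  (π[b](T) − π[b](ρ[b/a](S))) → 2
E2 subexpression sizes:
  T → 4
  π[b](T) → 4
  S → 5
  ρ[b/a](S) → 5
  π[b](ρ[b/a](S)) → 5
  (π[b](T) ∪ π[b](ρ[b/a](S))) → 9

E1 result:
b
3
8
E2 result:
b
1
3
3
3
4
4
6
8
9
Witness: (6,) appears 0× in E1 but 1× in E2.

no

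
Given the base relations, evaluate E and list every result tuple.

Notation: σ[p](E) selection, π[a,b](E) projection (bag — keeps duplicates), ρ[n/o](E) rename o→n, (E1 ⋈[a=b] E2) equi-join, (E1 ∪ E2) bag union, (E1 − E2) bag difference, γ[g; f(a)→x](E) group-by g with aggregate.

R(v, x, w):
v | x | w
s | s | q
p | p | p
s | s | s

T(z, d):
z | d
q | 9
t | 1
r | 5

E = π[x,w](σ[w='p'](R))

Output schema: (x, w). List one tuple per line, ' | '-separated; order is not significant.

Per-node cardinality:
  R → 3
  σ[w='p'](R) → 1
  π[x,w](σ[w='p'](R)) → 1

== RESULT ==
x | w
p | p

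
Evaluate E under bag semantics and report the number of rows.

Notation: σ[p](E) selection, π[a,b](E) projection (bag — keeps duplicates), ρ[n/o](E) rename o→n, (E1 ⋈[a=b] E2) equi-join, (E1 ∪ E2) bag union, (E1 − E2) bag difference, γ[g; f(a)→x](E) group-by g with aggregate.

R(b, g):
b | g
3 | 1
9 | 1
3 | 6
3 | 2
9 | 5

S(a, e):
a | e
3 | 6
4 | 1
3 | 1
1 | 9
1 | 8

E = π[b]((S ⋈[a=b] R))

Row counts bottom-up:
  S → 5
  R → 5
  (S ⋈[a=b] R) → 6
  π[b]((S ⋈[a=b] R)) → 6

|E| = 6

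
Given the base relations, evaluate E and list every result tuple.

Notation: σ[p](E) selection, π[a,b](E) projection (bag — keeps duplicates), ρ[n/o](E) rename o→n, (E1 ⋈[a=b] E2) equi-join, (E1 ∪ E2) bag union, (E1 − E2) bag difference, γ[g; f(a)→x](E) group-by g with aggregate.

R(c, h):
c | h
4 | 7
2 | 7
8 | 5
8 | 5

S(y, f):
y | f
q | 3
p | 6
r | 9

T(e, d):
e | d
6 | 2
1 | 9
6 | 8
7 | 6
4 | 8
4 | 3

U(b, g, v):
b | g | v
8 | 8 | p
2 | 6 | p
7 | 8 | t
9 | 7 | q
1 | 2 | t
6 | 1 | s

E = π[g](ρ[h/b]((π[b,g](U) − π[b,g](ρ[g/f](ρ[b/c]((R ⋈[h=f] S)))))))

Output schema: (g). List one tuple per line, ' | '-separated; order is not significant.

Subexpression sizes:
  U → 6
  π[b,g](U) → 6
  R → 4
  S → 3
  (R ⋈[h=f] S) → 0
  ρ[b/c]((R ⋈[h=f] S)) → 0
  ρ[g/f](ρ[b/c]((R ⋈[h=f] S))) → 0
  π[b,g](ρ[g/f](ρ[b/c]((R ⋈[h=f] S)))) → 0
  (π[b,g](U) − π[b,g](ρ[g/f](ρ[b/c]((R ⋈[h=f] S))))) → 6
  ρ[h/b]((π[b,g](U) − π[b,g](ρ[g/f](ρ[b/c]((R ⋈[h=f] S)))))) → 6
  π[g](ρ[h/b]((π[b,g](U) − π[b,g](ρ[g/f](ρ[b/c]((R ⋈[h=f] S))))))) → 6

== RESULT ==
g
1
2
6
7
8
8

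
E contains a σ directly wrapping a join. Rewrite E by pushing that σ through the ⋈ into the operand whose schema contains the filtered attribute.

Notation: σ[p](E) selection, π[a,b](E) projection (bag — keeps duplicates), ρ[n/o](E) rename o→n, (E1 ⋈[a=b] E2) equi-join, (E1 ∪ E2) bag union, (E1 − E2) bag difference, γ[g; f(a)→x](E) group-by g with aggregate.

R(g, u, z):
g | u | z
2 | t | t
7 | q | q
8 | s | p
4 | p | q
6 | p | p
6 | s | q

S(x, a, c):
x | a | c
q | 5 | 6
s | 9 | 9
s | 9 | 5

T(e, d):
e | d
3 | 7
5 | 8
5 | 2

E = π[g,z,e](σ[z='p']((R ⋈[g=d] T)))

σ filters on z, owned by the left side.
E' = π[g,z,e]((σ[z='p'](R) ⋈[g=d] T))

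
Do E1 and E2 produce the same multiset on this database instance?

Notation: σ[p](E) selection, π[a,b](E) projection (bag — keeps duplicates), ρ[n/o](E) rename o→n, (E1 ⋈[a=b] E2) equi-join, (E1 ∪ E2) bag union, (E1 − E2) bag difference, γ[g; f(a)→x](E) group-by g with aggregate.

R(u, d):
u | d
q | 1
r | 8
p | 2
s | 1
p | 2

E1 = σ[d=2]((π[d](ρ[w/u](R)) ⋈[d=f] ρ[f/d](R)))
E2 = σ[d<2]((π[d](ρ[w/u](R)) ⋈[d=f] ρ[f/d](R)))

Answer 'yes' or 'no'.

E1 row counts bottom-up:
  R → 5
  ρ[w/u](R) → 5
  π[d](ρ[w/u](R)) → 5
  R → 5
  ρ[f/d](R) → 5
  (π[d](ρ[w/u](R)) ⋈[d=f] ρ[f/d](R)) → 9
  σ[d=2]((π[d](ρ[w/u](R)) ⋈[d=f] ρ[f/d](R))) → 4
E2 row counts bottom-up:
  R → 5
  ρ[w/u](R) → 5
  π[d](ρ[w/u](R)) → 5
  R → 5
  ρ[f/d](R) → 5
  (π[d](ρ[w/u](R)) ⋈[d=f] ρ[f/d](R)) → 9
  σ[d<2]((π[d](ρ[w/u](R)) ⋈[d=f] ρ[f/d](R))) → 4

E1 result:
d | u | f
2 | p | 2
2 | p | 2
2 | p | 2
2 | p | 2
E2 result:
d | u | f
1 | q | 1
1 | q | 1
1 | s | 1
1 | s | 1
Witness: (1, 'q', 1) appears 0× in E1 but 2× in E2.

no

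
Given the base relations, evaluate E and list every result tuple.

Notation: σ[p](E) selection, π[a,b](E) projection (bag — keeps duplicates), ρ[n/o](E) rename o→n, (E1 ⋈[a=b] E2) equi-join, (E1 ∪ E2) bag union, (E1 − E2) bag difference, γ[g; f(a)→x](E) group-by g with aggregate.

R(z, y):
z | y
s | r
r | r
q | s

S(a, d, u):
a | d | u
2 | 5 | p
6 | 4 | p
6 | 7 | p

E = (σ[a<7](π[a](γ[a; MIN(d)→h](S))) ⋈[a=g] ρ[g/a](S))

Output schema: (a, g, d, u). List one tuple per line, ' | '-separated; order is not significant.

Row counts bottom-up:
  S → 3
  γ[a; MIN(d)→h](S) → 2
  π[a](γ[a; MIN(d)→h](S)) → 2
  σ[a<7](π[a](γ[a; MIN(d)→h](S))) → 2
  S → 3
  ρ[g/a](S) → 3
  (σ[a<7](π[a](γ[a; MIN(d)→h](S))) ⋈[a=g] ρ[g/a](S)) → 3

== RESULT ==
a | g | d | u
2 | 2 | 5 | p
6 | 6 | 4 | p
6 | 6 | 7 | p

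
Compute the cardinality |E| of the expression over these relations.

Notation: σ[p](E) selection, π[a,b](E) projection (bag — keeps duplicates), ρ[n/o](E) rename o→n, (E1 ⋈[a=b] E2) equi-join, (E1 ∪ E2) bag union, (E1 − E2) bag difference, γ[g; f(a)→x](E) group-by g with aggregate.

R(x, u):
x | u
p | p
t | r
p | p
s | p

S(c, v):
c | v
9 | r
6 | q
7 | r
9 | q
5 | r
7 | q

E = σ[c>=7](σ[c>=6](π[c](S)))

Per-node cardinality:
  S → 6
  π[c](S) → 6
  σ[c>=6](π[c](S)) → 5
  σ[c>=7](σ[c>=6](π[c](S))) → 4

|E| = 4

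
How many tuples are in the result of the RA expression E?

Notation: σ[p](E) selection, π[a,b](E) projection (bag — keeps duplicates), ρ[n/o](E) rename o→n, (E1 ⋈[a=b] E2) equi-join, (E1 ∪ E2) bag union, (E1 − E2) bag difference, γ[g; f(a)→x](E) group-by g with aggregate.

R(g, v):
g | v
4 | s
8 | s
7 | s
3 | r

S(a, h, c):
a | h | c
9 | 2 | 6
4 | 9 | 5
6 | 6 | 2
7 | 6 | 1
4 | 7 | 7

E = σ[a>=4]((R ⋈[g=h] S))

Subexpression sizes:
  R → 4
  S → 5
  (R ⋈[g=h] S) → 1
  σ[a>=4]((R ⋈[g=h] S)) → 1

|E| = 1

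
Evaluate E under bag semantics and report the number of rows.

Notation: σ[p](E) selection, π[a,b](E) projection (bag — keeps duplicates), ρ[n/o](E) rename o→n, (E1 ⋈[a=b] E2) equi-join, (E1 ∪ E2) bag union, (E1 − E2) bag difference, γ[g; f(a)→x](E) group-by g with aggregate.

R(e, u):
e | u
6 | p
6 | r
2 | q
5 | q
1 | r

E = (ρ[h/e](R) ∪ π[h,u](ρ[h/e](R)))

Subexpression sizes:
  R → 5
  ρ[h/e](R) → 5
  R → 5
  ρ[h/e](R) → 5
  π[h,u](ρ[h/e](R)) → 5
  (ρ[h/e](R) ∪ π[h,u](ρ[h/e](R))) → 10

|E| = 10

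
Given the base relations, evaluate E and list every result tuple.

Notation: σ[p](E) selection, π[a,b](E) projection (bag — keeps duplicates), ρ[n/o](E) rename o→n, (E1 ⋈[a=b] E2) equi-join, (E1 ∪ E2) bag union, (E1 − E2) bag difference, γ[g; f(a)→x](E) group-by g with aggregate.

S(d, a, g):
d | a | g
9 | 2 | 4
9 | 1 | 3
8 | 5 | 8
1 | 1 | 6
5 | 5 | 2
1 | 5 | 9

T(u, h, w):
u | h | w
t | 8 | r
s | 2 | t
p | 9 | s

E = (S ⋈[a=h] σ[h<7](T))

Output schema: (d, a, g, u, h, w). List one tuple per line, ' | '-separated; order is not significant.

Per-node cardinality:
  S → 6
  T → 3
  σ[h<7](T) → 1
  (S ⋈[a=h] σ[h<7](T)) → 1

== RESULT ==
d | a | g | u | h | w
9 | 2 | 4 | s | 2 | t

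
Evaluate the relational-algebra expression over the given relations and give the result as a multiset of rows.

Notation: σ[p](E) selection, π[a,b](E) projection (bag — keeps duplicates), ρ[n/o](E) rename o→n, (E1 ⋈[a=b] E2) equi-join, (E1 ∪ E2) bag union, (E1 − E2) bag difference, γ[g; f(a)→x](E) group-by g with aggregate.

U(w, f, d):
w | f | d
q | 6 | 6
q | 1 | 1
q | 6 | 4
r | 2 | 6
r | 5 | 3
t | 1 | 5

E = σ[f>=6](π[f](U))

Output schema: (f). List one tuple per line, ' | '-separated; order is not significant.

Per-node cardinality:
  U → 6
  π[f](U) → 6
  σ[f>=6](π[f](U)) → 2

== RESULT ==
f
6
6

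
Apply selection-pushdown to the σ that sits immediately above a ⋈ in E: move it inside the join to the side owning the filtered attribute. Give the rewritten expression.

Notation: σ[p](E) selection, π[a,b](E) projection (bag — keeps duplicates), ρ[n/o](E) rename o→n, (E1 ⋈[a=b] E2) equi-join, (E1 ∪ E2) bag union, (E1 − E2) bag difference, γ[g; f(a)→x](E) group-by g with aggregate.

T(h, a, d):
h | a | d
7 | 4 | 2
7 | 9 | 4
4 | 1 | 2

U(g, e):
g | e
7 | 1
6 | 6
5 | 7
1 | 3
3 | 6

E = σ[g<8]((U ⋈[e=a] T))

σ filters on g, owned by the left side.
E' = (σ[g<8](U) ⋈[e=a] T)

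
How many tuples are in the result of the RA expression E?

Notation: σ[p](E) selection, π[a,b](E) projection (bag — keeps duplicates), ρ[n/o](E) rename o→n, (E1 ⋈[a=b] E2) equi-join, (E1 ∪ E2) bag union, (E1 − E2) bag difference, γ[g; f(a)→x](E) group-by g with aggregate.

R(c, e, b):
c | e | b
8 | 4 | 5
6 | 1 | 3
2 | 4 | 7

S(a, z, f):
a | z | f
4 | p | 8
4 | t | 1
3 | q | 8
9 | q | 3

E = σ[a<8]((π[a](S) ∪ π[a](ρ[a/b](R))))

Row counts bottom-up:
  S → 4
  π[a](S) → 4
  R → 3
  ρ[a/b](R) → 3
  π[a](ρ[a/b](R)) → 3
  (π[a](S) ∪ π[a](ρ[a/b](R))) → 7
  σ[a<8]((π[a](S) ∪ π[a](ρ[a/b](R)))) → 6

|E| = 6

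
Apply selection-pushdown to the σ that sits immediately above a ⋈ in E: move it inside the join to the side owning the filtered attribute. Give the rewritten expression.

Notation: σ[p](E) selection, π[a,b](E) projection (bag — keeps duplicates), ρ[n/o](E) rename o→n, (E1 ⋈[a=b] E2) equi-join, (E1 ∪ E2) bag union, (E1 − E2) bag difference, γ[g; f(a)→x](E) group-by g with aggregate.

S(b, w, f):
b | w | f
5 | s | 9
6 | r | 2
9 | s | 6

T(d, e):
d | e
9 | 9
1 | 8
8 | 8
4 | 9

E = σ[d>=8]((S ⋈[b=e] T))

σ filters on d, owned by the right side.
E' = (S ⋈[b=e] σ[d>=8](T))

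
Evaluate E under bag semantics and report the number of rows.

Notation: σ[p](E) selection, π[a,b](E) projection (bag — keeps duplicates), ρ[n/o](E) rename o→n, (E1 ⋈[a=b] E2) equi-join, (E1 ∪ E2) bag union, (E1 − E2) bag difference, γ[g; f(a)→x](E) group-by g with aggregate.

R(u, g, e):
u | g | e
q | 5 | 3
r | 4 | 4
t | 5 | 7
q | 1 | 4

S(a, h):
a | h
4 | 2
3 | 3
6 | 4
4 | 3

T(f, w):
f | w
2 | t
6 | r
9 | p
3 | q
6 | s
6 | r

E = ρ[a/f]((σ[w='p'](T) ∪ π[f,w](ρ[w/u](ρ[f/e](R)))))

Per-node cardinality:
  T → 6
  σ[w='p'](T) → 1
  R → 4
  ρ[f/e](R) → 4
  ρ[w/u](ρ[f/e](R)) → 4
  π[f,w](ρ[w/u](ρ[f/e](R))) → 4
  (σ[w='p'](T) ∪ π[f,w](ρ[w/u](ρ[f/e](R)))) → 5
  ρ[a/f]((σ[w='p'](T) ∪ π[f,w](ρ[w/u](ρ[f/e](R))))) → 5

|E| = 5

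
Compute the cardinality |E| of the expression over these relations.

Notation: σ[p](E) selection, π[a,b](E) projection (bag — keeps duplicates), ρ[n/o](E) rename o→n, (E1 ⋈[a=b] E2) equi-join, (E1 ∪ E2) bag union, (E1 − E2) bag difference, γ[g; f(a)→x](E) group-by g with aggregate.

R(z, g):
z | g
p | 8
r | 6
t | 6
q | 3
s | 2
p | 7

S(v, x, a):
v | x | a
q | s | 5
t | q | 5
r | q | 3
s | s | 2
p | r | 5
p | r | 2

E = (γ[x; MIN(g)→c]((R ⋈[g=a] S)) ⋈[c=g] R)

Per-node cardinality:
  R → 6
  S → 6
  (R ⋈[g=a] S) → 3
  γ[x; MIN(g)→c]((R ⋈[g=a] S)) → 3
  R → 6
  (γ[x; MIN(g)→c]((R ⋈[g=a] S)) ⋈[c=g] R) → 3

|E| = 3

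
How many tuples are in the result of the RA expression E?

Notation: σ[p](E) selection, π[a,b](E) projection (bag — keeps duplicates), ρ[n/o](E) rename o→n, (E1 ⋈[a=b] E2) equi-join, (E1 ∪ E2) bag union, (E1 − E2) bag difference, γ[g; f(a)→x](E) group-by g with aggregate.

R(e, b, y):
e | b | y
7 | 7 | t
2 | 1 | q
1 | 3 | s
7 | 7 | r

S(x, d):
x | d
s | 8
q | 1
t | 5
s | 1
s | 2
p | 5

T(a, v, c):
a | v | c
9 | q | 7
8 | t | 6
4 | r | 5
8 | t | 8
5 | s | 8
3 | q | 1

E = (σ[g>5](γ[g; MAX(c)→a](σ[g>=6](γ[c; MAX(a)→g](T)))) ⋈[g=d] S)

Per-node cardinality:
  T → 6
  γ[c; MAX(a)→g](T) → 5
  σ[g>=6](γ[c; MAX(a)→g](T)) → 3
  γ[g; MAX(c)→a](σ[g>=6](γ[c; MAX(a)→g](T))) → 2
  σ[g>5](γ[g; MAX(c)→a](σ[g>=6](γ[c; MAX(a)→g](T)))) → 2
  S → 6
  (σ[g>5](γ[g; MAX(c)→a](σ[g>=6](γ[c; MAX(a)→g](T)))) ⋈[g=d] S) → 1

|E| = 1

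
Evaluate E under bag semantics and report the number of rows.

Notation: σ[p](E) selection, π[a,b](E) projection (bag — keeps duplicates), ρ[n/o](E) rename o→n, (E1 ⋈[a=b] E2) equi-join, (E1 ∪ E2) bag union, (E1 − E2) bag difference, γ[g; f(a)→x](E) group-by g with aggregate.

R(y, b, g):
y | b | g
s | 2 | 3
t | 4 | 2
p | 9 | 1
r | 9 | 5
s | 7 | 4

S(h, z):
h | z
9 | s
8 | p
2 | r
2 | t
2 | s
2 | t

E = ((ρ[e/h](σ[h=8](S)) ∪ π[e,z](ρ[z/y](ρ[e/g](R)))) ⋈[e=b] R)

Per-node cardinality:
  S → 6
  σ[h=8](S) → 1
  ρ[e/h](σ[h=8](S)) → 1
  R → 5
  ρ[e/g](R) → 5
  ρ[z/y](ρ[e/g](R)) → 5
  π[e,z](ρ[z/y](ρ[e/g](R))) → 5
  (ρ[e/h](σ[h=8](S)) ∪ π[e,z](ρ[z/y](ρ[e/g](R)))) → 6
  R → 5
  ((ρ[e/h](σ[h=8](S)) ∪ π[e,z](ρ[z/y](ρ[e/g](R)))) ⋈[e=b] R) → 2

|E| = 2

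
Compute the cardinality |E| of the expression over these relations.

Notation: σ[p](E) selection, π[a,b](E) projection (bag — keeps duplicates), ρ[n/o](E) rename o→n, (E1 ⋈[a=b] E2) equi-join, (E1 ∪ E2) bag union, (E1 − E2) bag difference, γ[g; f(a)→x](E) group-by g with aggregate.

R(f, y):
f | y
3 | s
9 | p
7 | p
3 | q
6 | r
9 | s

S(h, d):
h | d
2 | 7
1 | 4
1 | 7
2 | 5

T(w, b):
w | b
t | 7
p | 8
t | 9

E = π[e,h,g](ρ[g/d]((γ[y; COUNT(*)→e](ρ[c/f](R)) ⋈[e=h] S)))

Row counts bottom-up:
  R → 6
  ρ[c/f](R) → 6
  γ[y; COUNT(*)→e](ρ[c/f](R)) → 4
  S → 4
  (γ[y; COUNT(*)→e](ρ[c/f](R)) ⋈[e=h] S) → 8
  ρ[g/d]((γ[y; COUNT(*)→e](ρ[c/f](R)) ⋈[e=h] S)) → 8
  π[e,h,g](ρ[g/d]((γ[y; COUNT(*)→e](ρ[c/f](R)) ⋈[e=h] S))) → 8

|E| = 8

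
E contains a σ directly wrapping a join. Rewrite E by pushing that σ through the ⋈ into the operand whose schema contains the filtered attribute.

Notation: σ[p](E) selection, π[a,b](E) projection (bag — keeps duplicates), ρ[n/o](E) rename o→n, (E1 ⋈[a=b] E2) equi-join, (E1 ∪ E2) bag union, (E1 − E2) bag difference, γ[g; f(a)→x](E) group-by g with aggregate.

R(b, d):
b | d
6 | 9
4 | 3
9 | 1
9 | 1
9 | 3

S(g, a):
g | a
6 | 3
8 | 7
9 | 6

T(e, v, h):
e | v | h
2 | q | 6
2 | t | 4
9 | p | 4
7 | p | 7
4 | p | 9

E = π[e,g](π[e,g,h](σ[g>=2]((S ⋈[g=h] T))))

σ filters on g, owned by the left side.
E' = π[e,g](π[e,g,h]((σ[g>=2](S) ⋈[g=h] T)))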